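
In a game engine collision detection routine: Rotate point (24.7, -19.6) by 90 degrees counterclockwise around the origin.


90° CCW: (x,y) -> (-y, x)
(24.7,-19.6) -> (19.6, 24.7)

(19.6, 24.7)


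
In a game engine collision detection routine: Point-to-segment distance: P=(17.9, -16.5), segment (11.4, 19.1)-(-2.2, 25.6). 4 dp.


Project P onto AB: t = 0 (clamped to [0,1])
Closest point on segment: (11.4, 19.1)
Distance: 36.1885

36.1885


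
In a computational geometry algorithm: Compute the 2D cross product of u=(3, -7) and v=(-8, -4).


u x v = u_x*v_y - u_y*v_x = 3*(-4) - (-7)*(-8)
= (-12) - 56 = -68

-68


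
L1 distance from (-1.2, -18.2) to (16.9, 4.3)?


|(-1.2)-16.9| + |(-18.2)-4.3| = 18.1 + 22.5 = 40.6

40.6


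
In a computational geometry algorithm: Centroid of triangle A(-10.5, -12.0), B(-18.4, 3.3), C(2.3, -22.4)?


Centroid = ((x_A+x_B+x_C)/3, (y_A+y_B+y_C)/3)
= (((-10.5)+(-18.4)+2.3)/3, ((-12)+3.3+(-22.4))/3)
= (-8.8667, -10.3667)

(-8.8667, -10.3667)


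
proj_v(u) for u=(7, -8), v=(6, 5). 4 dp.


u.v = 2, |v| = sqrt(61) = 7.8102
Scalar projection = u.v / |v| = 2 / sqrt(61) = 0.2561

0.2561


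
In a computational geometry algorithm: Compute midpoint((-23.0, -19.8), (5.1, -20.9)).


M = (((-23)+5.1)/2, ((-19.8)+(-20.9))/2)
= (-8.95, -20.35)

(-8.95, -20.35)


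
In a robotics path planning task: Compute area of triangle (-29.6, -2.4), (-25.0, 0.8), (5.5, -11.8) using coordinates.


Area = |x_A(y_B-y_C) + x_B(y_C-y_A) + x_C(y_A-y_B)|/2
= |(-372.96) + 235 + (-17.6)|/2
= 155.56/2 = 77.78

77.78


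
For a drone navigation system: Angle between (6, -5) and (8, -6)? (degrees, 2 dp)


u.v = 78, |u| = sqrt(61) = 7.8102, |v| = sqrt(100) = 10
cos(theta) = u.v/(|u||v|) = 78/sqrt(6100) = 0.998688
theta = acos(0.998688) = 2.94 degrees

2.94 degrees


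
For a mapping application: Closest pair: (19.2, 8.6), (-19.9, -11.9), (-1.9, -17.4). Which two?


d(P0,P1) = 44.1482, d(P0,P2) = 33.4845, d(P1,P2) = 18.8215
Closest: P1 and P2

Closest pair: (-19.9, -11.9) and (-1.9, -17.4), distance = 18.8215


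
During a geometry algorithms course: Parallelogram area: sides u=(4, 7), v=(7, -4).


|u x v| = |4*(-4) - 7*7|
= |(-16) - 49| = 65

65


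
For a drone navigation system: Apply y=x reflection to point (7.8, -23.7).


Reflection over y=x: (x,y) -> (y,x)
(7.8, -23.7) -> (-23.7, 7.8)

(-23.7, 7.8)


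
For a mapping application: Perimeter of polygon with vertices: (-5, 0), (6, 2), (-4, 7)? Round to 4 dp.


Sides: (-5, 0)->(6, 2): sqrt(125) = 11.18034, (6, 2)->(-4, 7): sqrt(125) = 11.18034, (-4, 7)->(-5, 0): sqrt(50) = 7.071068
Sum = 29.431748
Perimeter = 29.4317

29.4317


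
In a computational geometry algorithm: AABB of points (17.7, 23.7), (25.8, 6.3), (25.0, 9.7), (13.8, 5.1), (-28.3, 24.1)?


x range: [-28.3, 25.8]
y range: [5.1, 24.1]
Bounding box: (-28.3,5.1) to (25.8,24.1)

(-28.3,5.1) to (25.8,24.1)


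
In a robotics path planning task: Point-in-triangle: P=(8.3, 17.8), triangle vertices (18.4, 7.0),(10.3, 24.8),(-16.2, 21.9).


Cross products: AB x AP = 92.3, BC x BP = 179.7, CA x CP = 223.19
All same sign? yes

Yes, inside


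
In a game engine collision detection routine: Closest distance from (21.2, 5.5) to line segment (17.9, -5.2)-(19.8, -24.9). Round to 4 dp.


Project P onto AB: t = 0 (clamped to [0,1])
Closest point on segment: (17.9, -5.2)
Distance: 11.1973

11.1973


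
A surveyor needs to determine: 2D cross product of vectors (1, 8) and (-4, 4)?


u x v = u_x*v_y - u_y*v_x = 1*4 - 8*(-4)
= 4 - (-32) = 36

36


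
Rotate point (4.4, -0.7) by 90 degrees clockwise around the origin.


90° CW: (x,y) -> (y, -x)
(4.4,-0.7) -> (-0.7, -4.4)

(-0.7, -4.4)


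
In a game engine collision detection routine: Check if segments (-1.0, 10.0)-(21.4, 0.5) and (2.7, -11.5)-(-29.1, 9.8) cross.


Cross products: d1=-604.89, d2=-779.91, d3=-446.45, d4=-271.43
d1*d2 < 0 and d3*d4 < 0? no

No, they don't intersect


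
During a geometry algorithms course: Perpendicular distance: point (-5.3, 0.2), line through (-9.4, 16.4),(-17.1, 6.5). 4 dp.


|cross product| = 165.33
|line direction| = sqrt(157.3) = 12.5419
Distance = 165.33/sqrt(157.3) = 13.1822

13.1822


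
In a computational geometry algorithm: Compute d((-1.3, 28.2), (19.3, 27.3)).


dx=20.6, dy=-0.9
d^2 = 20.6^2 + (-0.9)^2 = 425.17
d = sqrt(425.17) = 20.6197

20.6197


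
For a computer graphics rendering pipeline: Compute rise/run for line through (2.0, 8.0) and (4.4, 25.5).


slope = (y2-y1)/(x2-x1) = (25.5-8)/(4.4-2) = 17.5/2.4 = 7.2917

7.2917


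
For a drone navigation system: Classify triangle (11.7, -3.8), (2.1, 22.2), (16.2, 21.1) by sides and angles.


Side lengths squared: AB^2=768.16, BC^2=200.02, CA^2=640.26
Sorted: [200.02, 640.26, 768.16]
By sides: Scalene, By angles: Acute

Scalene, Acute


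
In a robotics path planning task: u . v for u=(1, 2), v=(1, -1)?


u . v = u_x*v_x + u_y*v_y = 1*1 + 2*(-1)
= 1 + (-2) = -1

-1


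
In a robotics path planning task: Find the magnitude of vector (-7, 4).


|u| = sqrt((-7)^2 + 4^2) = sqrt(65) = 8.0623

8.0623


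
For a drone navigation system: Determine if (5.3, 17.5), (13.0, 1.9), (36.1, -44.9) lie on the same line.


Cross product: (13-5.3)*((-44.9)-17.5) - (1.9-17.5)*(36.1-5.3)
= 0

Yes, collinear


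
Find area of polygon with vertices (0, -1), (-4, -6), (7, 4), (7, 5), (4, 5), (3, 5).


Shoelace sum: (0*(-6) - (-4)*(-1)) + ((-4)*4 - 7*(-6)) + (7*5 - 7*4) + (7*5 - 4*5) + (4*5 - 3*5) + (3*(-1) - 0*5)
= 46
Area = |46|/2 = 23

23


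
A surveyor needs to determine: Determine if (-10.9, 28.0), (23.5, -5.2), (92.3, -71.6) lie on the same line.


Cross product: (23.5-(-10.9))*((-71.6)-28) - ((-5.2)-28)*(92.3-(-10.9))
= 0

Yes, collinear


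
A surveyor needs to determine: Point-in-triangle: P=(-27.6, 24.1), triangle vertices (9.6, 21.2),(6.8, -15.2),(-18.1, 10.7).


Cross products: AB x AP = -1362.2, BC x BP = -87.61, CA x CP = 470.93
All same sign? no

No, outside


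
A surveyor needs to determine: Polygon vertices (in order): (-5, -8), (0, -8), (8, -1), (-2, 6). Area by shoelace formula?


Shoelace sum: ((-5)*(-8) - 0*(-8)) + (0*(-1) - 8*(-8)) + (8*6 - (-2)*(-1)) + ((-2)*(-8) - (-5)*6)
= 196
Area = |196|/2 = 98

98


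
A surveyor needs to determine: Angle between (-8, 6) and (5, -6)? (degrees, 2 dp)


u.v = -76, |u| = sqrt(100) = 10, |v| = sqrt(61) = 7.8102
cos(theta) = u.v/(|u||v|) = -76/sqrt(6100) = -0.97308
theta = acos(-0.97308) = 166.68 degrees

166.68 degrees


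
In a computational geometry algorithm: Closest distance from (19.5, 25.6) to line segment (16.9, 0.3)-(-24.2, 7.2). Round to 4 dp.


Project P onto AB: t = 0.039 (clamped to [0,1])
Closest point on segment: (15.2977, 0.569)
Distance: 25.3813

25.3813


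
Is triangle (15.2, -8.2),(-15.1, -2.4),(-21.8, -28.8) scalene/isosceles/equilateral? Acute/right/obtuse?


Side lengths squared: AB^2=951.73, BC^2=741.85, CA^2=1793.36
Sorted: [741.85, 951.73, 1793.36]
By sides: Scalene, By angles: Obtuse

Scalene, Obtuse


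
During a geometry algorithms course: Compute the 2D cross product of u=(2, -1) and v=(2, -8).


u x v = u_x*v_y - u_y*v_x = 2*(-8) - (-1)*2
= (-16) - (-2) = -14

-14


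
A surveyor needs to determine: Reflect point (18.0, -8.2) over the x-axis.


Reflection over x-axis: (x,y) -> (x,-y)
(18, -8.2) -> (18, 8.2)

(18, 8.2)


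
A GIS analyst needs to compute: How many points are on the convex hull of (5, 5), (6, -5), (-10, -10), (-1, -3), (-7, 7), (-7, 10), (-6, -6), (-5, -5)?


Convex hull vertices (CCW): (-10, -10), (6, -5), (5, 5), (-7, 10)
Count = 4

4


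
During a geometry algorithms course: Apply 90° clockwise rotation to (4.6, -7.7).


90° CW: (x,y) -> (y, -x)
(4.6,-7.7) -> (-7.7, -4.6)

(-7.7, -4.6)


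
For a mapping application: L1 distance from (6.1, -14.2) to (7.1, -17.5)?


|6.1-7.1| + |(-14.2)-(-17.5)| = 1 + 3.3 = 4.3

4.3


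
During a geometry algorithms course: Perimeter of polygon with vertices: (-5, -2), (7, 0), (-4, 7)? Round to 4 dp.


Sides: (-5, -2)->(7, 0): sqrt(148) = 12.165525, (7, 0)->(-4, 7): sqrt(170) = 13.038405, (-4, 7)->(-5, -2): sqrt(82) = 9.055385
Sum = 34.259315
Perimeter = 34.2593

34.2593


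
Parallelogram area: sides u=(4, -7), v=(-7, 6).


|u x v| = |4*6 - (-7)*(-7)|
= |24 - 49| = 25

25


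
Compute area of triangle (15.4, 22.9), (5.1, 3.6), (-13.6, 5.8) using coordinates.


Area = |x_A(y_B-y_C) + x_B(y_C-y_A) + x_C(y_A-y_B)|/2
= |(-33.88) + (-87.21) + (-262.48)|/2
= 383.57/2 = 191.785

191.785


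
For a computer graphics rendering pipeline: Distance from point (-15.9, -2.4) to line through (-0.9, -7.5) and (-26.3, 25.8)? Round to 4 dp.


|cross product| = 369.96
|line direction| = sqrt(1754.05) = 41.8814
Distance = 369.96/sqrt(1754.05) = 8.8335

8.8335


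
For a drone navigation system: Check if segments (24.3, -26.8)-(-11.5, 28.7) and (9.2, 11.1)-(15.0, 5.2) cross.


Cross products: d1=-130.73, d2=-20.05, d3=-518.77, d4=-629.45
d1*d2 < 0 and d3*d4 < 0? no

No, they don't intersect


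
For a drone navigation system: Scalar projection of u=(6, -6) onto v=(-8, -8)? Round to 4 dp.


u.v = 0, |v| = sqrt(128) = 11.3137
Scalar projection = u.v / |v| = 0 / sqrt(128) = 0

0


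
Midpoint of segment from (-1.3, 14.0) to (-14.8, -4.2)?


M = (((-1.3)+(-14.8))/2, (14+(-4.2))/2)
= (-8.05, 4.9)

(-8.05, 4.9)


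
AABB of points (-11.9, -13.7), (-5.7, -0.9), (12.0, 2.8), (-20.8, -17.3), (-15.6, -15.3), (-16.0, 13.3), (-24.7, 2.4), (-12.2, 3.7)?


x range: [-24.7, 12]
y range: [-17.3, 13.3]
Bounding box: (-24.7,-17.3) to (12,13.3)

(-24.7,-17.3) to (12,13.3)


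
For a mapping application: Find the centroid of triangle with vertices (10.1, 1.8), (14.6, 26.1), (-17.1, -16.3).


Centroid = ((x_A+x_B+x_C)/3, (y_A+y_B+y_C)/3)
= ((10.1+14.6+(-17.1))/3, (1.8+26.1+(-16.3))/3)
= (2.5333, 3.8667)

(2.5333, 3.8667)


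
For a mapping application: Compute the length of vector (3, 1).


|u| = sqrt(3^2 + 1^2) = sqrt(10) = 3.1623

3.1623


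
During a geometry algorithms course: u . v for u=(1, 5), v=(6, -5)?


u . v = u_x*v_x + u_y*v_y = 1*6 + 5*(-5)
= 6 + (-25) = -19

-19


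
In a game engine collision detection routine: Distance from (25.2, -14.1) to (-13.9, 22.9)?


dx=-39.1, dy=37
d^2 = (-39.1)^2 + 37^2 = 2897.81
d = sqrt(2897.81) = 53.8313

53.8313


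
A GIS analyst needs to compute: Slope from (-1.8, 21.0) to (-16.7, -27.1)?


slope = (y2-y1)/(x2-x1) = ((-27.1)-21)/((-16.7)-(-1.8)) = (-48.1)/(-14.9) = 3.2282

3.2282


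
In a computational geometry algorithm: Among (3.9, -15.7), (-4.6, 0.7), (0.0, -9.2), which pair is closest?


d(P0,P1) = 18.4719, d(P0,P2) = 7.5802, d(P1,P2) = 10.9165
Closest: P0 and P2

Closest pair: (3.9, -15.7) and (0.0, -9.2), distance = 7.5802


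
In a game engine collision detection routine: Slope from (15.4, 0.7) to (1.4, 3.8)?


slope = (y2-y1)/(x2-x1) = (3.8-0.7)/(1.4-15.4) = 3.1/(-14) = -0.2214

-0.2214


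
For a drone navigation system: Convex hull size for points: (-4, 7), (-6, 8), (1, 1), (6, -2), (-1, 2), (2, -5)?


Convex hull vertices (CCW): (-6, 8), (2, -5), (6, -2), (-4, 7)
Count = 4

4


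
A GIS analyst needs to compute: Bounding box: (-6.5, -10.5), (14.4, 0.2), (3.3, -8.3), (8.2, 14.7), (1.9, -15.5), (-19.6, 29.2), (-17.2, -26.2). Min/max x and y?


x range: [-19.6, 14.4]
y range: [-26.2, 29.2]
Bounding box: (-19.6,-26.2) to (14.4,29.2)

(-19.6,-26.2) to (14.4,29.2)


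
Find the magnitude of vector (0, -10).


|u| = sqrt(0^2 + (-10)^2) = sqrt(100) = 10

10


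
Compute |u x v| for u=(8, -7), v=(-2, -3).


|u x v| = |8*(-3) - (-7)*(-2)|
= |(-24) - 14| = 38

38


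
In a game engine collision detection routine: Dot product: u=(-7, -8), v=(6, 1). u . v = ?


u . v = u_x*v_x + u_y*v_y = (-7)*6 + (-8)*1
= (-42) + (-8) = -50

-50


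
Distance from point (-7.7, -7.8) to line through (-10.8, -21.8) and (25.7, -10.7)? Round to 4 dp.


|cross product| = 476.59
|line direction| = sqrt(1455.46) = 38.1505
Distance = 476.59/sqrt(1455.46) = 12.4924

12.4924


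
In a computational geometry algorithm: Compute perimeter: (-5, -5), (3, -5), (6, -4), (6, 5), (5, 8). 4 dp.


Sides: (-5, -5)->(3, -5): sqrt(64) = 8, (3, -5)->(6, -4): sqrt(10) = 3.162278, (6, -4)->(6, 5): sqrt(81) = 9, (6, 5)->(5, 8): sqrt(10) = 3.162278, (5, 8)->(-5, -5): sqrt(269) = 16.401219
Sum = 39.725775
Perimeter = 39.7258

39.7258


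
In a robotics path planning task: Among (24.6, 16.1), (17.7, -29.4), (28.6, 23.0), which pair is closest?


d(P0,P1) = 46.0202, d(P0,P2) = 7.9756, d(P1,P2) = 53.5217
Closest: P0 and P2

Closest pair: (24.6, 16.1) and (28.6, 23.0), distance = 7.9756


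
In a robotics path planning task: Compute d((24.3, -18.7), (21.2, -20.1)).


dx=-3.1, dy=-1.4
d^2 = (-3.1)^2 + (-1.4)^2 = 11.57
d = sqrt(11.57) = 3.4015

3.4015


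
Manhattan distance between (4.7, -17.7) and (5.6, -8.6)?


|4.7-5.6| + |(-17.7)-(-8.6)| = 0.9 + 9.1 = 10

10


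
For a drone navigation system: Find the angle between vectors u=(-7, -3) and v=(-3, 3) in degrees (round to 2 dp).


u.v = 12, |u| = sqrt(58) = 7.6158, |v| = sqrt(18) = 4.2426
cos(theta) = u.v/(|u||v|) = 12/sqrt(1044) = 0.371391
theta = acos(0.371391) = 68.2 degrees

68.2 degrees


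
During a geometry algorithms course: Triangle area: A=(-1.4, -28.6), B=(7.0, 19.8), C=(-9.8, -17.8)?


Area = |x_A(y_B-y_C) + x_B(y_C-y_A) + x_C(y_A-y_B)|/2
= |(-52.64) + 75.6 + 474.32|/2
= 497.28/2 = 248.64

248.64


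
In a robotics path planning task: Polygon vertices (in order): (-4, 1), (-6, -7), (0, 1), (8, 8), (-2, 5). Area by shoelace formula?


Shoelace sum: ((-4)*(-7) - (-6)*1) + ((-6)*1 - 0*(-7)) + (0*8 - 8*1) + (8*5 - (-2)*8) + ((-2)*1 - (-4)*5)
= 94
Area = |94|/2 = 47

47


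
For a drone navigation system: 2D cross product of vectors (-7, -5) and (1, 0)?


u x v = u_x*v_y - u_y*v_x = (-7)*0 - (-5)*1
= 0 - (-5) = 5

5


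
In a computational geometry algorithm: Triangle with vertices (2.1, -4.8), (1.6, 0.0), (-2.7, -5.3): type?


Side lengths squared: AB^2=23.29, BC^2=46.58, CA^2=23.29
Sorted: [23.29, 23.29, 46.58]
By sides: Isosceles, By angles: Right

Isosceles, Right


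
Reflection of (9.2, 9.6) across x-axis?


Reflection over x-axis: (x,y) -> (x,-y)
(9.2, 9.6) -> (9.2, -9.6)

(9.2, -9.6)


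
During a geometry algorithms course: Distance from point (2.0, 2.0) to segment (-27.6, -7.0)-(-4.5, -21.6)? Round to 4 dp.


Project P onto AB: t = 0.7397 (clamped to [0,1])
Closest point on segment: (-10.5137, -17.7991)
Distance: 23.4222

23.4222


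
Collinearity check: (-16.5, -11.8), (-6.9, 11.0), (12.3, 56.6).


Cross product: ((-6.9)-(-16.5))*(56.6-(-11.8)) - (11-(-11.8))*(12.3-(-16.5))
= 0

Yes, collinear


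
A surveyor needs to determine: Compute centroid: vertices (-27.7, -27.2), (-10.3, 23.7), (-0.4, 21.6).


Centroid = ((x_A+x_B+x_C)/3, (y_A+y_B+y_C)/3)
= (((-27.7)+(-10.3)+(-0.4))/3, ((-27.2)+23.7+21.6)/3)
= (-12.8, 6.0333)

(-12.8, 6.0333)


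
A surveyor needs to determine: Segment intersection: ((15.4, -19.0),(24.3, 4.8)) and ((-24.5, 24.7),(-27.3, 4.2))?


Cross products: d1=940.31, d2=1056.12, d3=1338.55, d4=1222.74
d1*d2 < 0 and d3*d4 < 0? no

No, they don't intersect


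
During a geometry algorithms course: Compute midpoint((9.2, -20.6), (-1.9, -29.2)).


M = ((9.2+(-1.9))/2, ((-20.6)+(-29.2))/2)
= (3.65, -24.9)

(3.65, -24.9)


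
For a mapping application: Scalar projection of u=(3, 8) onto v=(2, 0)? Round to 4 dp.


u.v = 6, |v| = sqrt(4) = 2
Scalar projection = u.v / |v| = 6 / sqrt(4) = 3

3


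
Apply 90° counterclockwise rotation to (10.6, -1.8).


90° CCW: (x,y) -> (-y, x)
(10.6,-1.8) -> (1.8, 10.6)

(1.8, 10.6)


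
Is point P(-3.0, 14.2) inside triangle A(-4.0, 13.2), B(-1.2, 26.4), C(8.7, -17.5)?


Cross products: AB x AP = -10.4, BC x BP = -199.8, CA x CP = -43.4
All same sign? yes

Yes, inside


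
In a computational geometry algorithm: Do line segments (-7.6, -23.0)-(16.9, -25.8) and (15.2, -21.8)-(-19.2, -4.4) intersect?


Cross products: d1=438, d2=108.02, d3=93.24, d4=423.22
d1*d2 < 0 and d3*d4 < 0? no

No, they don't intersect


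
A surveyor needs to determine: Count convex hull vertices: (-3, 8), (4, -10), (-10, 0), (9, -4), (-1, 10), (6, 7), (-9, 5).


Convex hull vertices (CCW): (-10, 0), (4, -10), (9, -4), (6, 7), (-1, 10), (-9, 5)
Count = 6

6


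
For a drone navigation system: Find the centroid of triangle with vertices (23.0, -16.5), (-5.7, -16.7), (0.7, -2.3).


Centroid = ((x_A+x_B+x_C)/3, (y_A+y_B+y_C)/3)
= ((23+(-5.7)+0.7)/3, ((-16.5)+(-16.7)+(-2.3))/3)
= (6, -11.8333)

(6, -11.8333)


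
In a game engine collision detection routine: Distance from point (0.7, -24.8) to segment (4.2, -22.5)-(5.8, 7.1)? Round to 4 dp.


Project P onto AB: t = 0 (clamped to [0,1])
Closest point on segment: (4.2, -22.5)
Distance: 4.1881

4.1881


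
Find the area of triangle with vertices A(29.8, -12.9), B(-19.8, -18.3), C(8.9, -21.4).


Area = |x_A(y_B-y_C) + x_B(y_C-y_A) + x_C(y_A-y_B)|/2
= |92.38 + 168.3 + 48.06|/2
= 308.74/2 = 154.37

154.37


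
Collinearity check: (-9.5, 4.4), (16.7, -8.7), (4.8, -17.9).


Cross product: (16.7-(-9.5))*((-17.9)-4.4) - ((-8.7)-4.4)*(4.8-(-9.5))
= -396.93

No, not collinear


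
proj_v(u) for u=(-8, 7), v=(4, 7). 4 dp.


u.v = 17, |v| = sqrt(65) = 8.0623
Scalar projection = u.v / |v| = 17 / sqrt(65) = 2.1086

2.1086


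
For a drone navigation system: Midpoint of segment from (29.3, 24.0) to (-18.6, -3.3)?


M = ((29.3+(-18.6))/2, (24+(-3.3))/2)
= (5.35, 10.35)

(5.35, 10.35)


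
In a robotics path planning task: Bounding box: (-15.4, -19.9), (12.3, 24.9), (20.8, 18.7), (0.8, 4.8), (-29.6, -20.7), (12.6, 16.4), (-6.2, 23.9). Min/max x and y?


x range: [-29.6, 20.8]
y range: [-20.7, 24.9]
Bounding box: (-29.6,-20.7) to (20.8,24.9)

(-29.6,-20.7) to (20.8,24.9)


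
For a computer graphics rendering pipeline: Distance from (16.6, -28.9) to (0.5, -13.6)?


dx=-16.1, dy=15.3
d^2 = (-16.1)^2 + 15.3^2 = 493.3
d = sqrt(493.3) = 22.2104

22.2104


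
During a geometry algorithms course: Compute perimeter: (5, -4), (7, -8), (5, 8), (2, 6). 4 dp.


Sides: (5, -4)->(7, -8): sqrt(20) = 4.472136, (7, -8)->(5, 8): sqrt(260) = 16.124515, (5, 8)->(2, 6): sqrt(13) = 3.605551, (2, 6)->(5, -4): sqrt(109) = 10.440307
Sum = 34.642509
Perimeter = 34.6425

34.6425


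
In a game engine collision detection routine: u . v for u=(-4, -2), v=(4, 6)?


u . v = u_x*v_x + u_y*v_y = (-4)*4 + (-2)*6
= (-16) + (-12) = -28

-28


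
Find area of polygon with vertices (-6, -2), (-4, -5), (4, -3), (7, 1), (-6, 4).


Shoelace sum: ((-6)*(-5) - (-4)*(-2)) + ((-4)*(-3) - 4*(-5)) + (4*1 - 7*(-3)) + (7*4 - (-6)*1) + ((-6)*(-2) - (-6)*4)
= 149
Area = |149|/2 = 74.5

74.5


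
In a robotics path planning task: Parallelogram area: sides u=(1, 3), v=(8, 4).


|u x v| = |1*4 - 3*8|
= |4 - 24| = 20

20


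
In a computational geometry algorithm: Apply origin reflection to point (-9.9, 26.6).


Reflection over origin: (x,y) -> (-x,-y)
(-9.9, 26.6) -> (9.9, -26.6)

(9.9, -26.6)


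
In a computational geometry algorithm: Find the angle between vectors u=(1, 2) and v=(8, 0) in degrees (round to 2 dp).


u.v = 8, |u| = sqrt(5) = 2.2361, |v| = sqrt(64) = 8
cos(theta) = u.v/(|u||v|) = 8/sqrt(320) = 0.447214
theta = acos(0.447214) = 63.43 degrees

63.43 degrees


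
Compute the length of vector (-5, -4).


|u| = sqrt((-5)^2 + (-4)^2) = sqrt(41) = 6.4031

6.4031


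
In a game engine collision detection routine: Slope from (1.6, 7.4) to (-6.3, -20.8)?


slope = (y2-y1)/(x2-x1) = ((-20.8)-7.4)/((-6.3)-1.6) = (-28.2)/(-7.9) = 3.5696

3.5696


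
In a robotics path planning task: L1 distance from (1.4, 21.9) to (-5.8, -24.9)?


|1.4-(-5.8)| + |21.9-(-24.9)| = 7.2 + 46.8 = 54

54


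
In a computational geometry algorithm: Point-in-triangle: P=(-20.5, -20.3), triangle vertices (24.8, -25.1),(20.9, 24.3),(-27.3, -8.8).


Cross products: AB x AP = 2219.1, BC x BP = 779.38, CA x CP = -488.31
All same sign? no

No, outside


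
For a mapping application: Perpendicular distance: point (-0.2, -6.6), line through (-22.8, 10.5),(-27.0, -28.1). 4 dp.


|cross product| = 944.18
|line direction| = sqrt(1507.6) = 38.8278
Distance = 944.18/sqrt(1507.6) = 24.3171

24.3171


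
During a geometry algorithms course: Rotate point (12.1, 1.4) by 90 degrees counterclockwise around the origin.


90° CCW: (x,y) -> (-y, x)
(12.1,1.4) -> (-1.4, 12.1)

(-1.4, 12.1)


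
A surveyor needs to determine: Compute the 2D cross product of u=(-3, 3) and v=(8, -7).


u x v = u_x*v_y - u_y*v_x = (-3)*(-7) - 3*8
= 21 - 24 = -3

-3


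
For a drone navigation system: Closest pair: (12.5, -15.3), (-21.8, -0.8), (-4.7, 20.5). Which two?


d(P0,P1) = 37.239, d(P0,P2) = 39.7175, d(P1,P2) = 27.3148
Closest: P1 and P2

Closest pair: (-21.8, -0.8) and (-4.7, 20.5), distance = 27.3148


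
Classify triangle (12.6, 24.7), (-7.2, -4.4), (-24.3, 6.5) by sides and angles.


Side lengths squared: AB^2=1238.85, BC^2=411.22, CA^2=1692.85
Sorted: [411.22, 1238.85, 1692.85]
By sides: Scalene, By angles: Obtuse

Scalene, Obtuse


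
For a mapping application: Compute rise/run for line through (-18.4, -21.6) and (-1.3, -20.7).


slope = (y2-y1)/(x2-x1) = ((-20.7)-(-21.6))/((-1.3)-(-18.4)) = 0.9/17.1 = 0.0526

0.0526


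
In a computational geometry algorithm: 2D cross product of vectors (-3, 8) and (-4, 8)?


u x v = u_x*v_y - u_y*v_x = (-3)*8 - 8*(-4)
= (-24) - (-32) = 8

8


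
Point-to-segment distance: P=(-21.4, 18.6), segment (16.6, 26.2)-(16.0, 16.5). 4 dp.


Project P onto AB: t = 1 (clamped to [0,1])
Closest point on segment: (16, 16.5)
Distance: 37.4589

37.4589


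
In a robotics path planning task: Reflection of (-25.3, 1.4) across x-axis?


Reflection over x-axis: (x,y) -> (x,-y)
(-25.3, 1.4) -> (-25.3, -1.4)

(-25.3, -1.4)


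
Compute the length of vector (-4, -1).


|u| = sqrt((-4)^2 + (-1)^2) = sqrt(17) = 4.1231

4.1231


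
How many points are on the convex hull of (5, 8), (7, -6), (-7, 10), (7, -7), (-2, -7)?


Convex hull vertices (CCW): (-7, 10), (-2, -7), (7, -7), (7, -6), (5, 8)
Count = 5

5


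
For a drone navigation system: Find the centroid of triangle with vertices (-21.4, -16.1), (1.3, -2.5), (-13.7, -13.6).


Centroid = ((x_A+x_B+x_C)/3, (y_A+y_B+y_C)/3)
= (((-21.4)+1.3+(-13.7))/3, ((-16.1)+(-2.5)+(-13.6))/3)
= (-11.2667, -10.7333)

(-11.2667, -10.7333)


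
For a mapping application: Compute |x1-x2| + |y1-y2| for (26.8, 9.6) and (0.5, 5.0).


|26.8-0.5| + |9.6-5| = 26.3 + 4.6 = 30.9

30.9


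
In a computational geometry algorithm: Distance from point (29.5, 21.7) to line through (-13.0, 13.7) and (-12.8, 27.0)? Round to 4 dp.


|cross product| = 563.65
|line direction| = sqrt(176.93) = 13.3015
Distance = 563.65/sqrt(176.93) = 42.3749

42.3749


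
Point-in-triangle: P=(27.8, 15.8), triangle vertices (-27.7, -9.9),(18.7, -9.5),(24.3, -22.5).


Cross products: AB x AP = 1170.28, BC x BP = 259.98, CA x CP = -2035.7
All same sign? no

No, outside


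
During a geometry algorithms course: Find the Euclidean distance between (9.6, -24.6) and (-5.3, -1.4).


dx=-14.9, dy=23.2
d^2 = (-14.9)^2 + 23.2^2 = 760.25
d = sqrt(760.25) = 27.5726

27.5726


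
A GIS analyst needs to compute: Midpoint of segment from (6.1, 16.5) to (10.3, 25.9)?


M = ((6.1+10.3)/2, (16.5+25.9)/2)
= (8.2, 21.2)

(8.2, 21.2)


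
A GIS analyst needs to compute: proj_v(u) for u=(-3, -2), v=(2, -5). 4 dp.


u.v = 4, |v| = sqrt(29) = 5.3852
Scalar projection = u.v / |v| = 4 / sqrt(29) = 0.7428

0.7428


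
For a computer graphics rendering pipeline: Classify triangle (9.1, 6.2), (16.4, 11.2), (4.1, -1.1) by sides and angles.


Side lengths squared: AB^2=78.29, BC^2=302.58, CA^2=78.29
Sorted: [78.29, 78.29, 302.58]
By sides: Isosceles, By angles: Obtuse

Isosceles, Obtuse


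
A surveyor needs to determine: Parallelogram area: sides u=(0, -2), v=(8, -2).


|u x v| = |0*(-2) - (-2)*8|
= |0 - (-16)| = 16

16


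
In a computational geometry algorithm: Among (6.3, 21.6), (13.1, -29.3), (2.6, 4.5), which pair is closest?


d(P0,P1) = 51.3522, d(P0,P2) = 17.4957, d(P1,P2) = 35.3934
Closest: P0 and P2

Closest pair: (6.3, 21.6) and (2.6, 4.5), distance = 17.4957


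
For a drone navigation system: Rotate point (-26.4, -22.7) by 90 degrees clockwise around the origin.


90° CW: (x,y) -> (y, -x)
(-26.4,-22.7) -> (-22.7, 26.4)

(-22.7, 26.4)


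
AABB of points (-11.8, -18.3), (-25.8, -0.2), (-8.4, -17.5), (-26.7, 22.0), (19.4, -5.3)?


x range: [-26.7, 19.4]
y range: [-18.3, 22]
Bounding box: (-26.7,-18.3) to (19.4,22)

(-26.7,-18.3) to (19.4,22)


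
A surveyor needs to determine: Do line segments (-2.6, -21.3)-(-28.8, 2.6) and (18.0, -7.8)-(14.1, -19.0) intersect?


Cross products: d1=-178.07, d2=-564.72, d3=-846.04, d4=-459.39
d1*d2 < 0 and d3*d4 < 0? no

No, they don't intersect


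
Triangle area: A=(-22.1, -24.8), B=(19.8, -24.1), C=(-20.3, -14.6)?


Area = |x_A(y_B-y_C) + x_B(y_C-y_A) + x_C(y_A-y_B)|/2
= |209.95 + 201.96 + 14.21|/2
= 426.12/2 = 213.06

213.06


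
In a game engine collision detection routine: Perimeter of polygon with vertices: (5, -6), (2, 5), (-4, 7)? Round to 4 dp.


Sides: (5, -6)->(2, 5): sqrt(130) = 11.401754, (2, 5)->(-4, 7): sqrt(40) = 6.324555, (-4, 7)->(5, -6): sqrt(250) = 15.811388
Sum = 33.537697
Perimeter = 33.5377

33.5377


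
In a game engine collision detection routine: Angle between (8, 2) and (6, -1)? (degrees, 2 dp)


u.v = 46, |u| = sqrt(68) = 8.2462, |v| = sqrt(37) = 6.0828
cos(theta) = u.v/(|u||v|) = 46/sqrt(2516) = 0.91707
theta = acos(0.91707) = 23.5 degrees

23.5 degrees


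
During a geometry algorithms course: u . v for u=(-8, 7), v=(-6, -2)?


u . v = u_x*v_x + u_y*v_y = (-8)*(-6) + 7*(-2)
= 48 + (-14) = 34

34


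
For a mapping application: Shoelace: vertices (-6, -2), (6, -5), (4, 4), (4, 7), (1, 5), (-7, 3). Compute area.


Shoelace sum: ((-6)*(-5) - 6*(-2)) + (6*4 - 4*(-5)) + (4*7 - 4*4) + (4*5 - 1*7) + (1*3 - (-7)*5) + ((-7)*(-2) - (-6)*3)
= 181
Area = |181|/2 = 90.5

90.5


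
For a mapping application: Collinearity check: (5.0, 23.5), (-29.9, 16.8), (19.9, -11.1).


Cross product: ((-29.9)-5)*((-11.1)-23.5) - (16.8-23.5)*(19.9-5)
= 1307.37

No, not collinear


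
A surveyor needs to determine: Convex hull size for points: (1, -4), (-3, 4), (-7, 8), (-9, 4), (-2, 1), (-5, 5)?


Convex hull vertices (CCW): (-9, 4), (1, -4), (-3, 4), (-7, 8)
Count = 4

4


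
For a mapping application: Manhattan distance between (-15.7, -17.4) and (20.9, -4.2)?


|(-15.7)-20.9| + |(-17.4)-(-4.2)| = 36.6 + 13.2 = 49.8

49.8


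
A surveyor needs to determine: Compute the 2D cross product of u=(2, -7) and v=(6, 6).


u x v = u_x*v_y - u_y*v_x = 2*6 - (-7)*6
= 12 - (-42) = 54

54


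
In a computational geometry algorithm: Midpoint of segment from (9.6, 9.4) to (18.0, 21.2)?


M = ((9.6+18)/2, (9.4+21.2)/2)
= (13.8, 15.3)

(13.8, 15.3)


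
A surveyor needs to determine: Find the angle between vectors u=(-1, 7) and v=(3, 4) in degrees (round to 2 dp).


u.v = 25, |u| = sqrt(50) = 7.0711, |v| = sqrt(25) = 5
cos(theta) = u.v/(|u||v|) = 25/sqrt(1250) = 0.707107
theta = acos(0.707107) = 45 degrees

45 degrees


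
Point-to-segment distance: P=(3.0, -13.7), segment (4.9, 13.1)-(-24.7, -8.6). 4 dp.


Project P onto AB: t = 0.4735 (clamped to [0,1])
Closest point on segment: (-9.115, 2.8255)
Distance: 20.4906

20.4906


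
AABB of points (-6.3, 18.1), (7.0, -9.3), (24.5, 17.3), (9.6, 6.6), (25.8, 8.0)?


x range: [-6.3, 25.8]
y range: [-9.3, 18.1]
Bounding box: (-6.3,-9.3) to (25.8,18.1)

(-6.3,-9.3) to (25.8,18.1)


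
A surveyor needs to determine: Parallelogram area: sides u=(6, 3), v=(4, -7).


|u x v| = |6*(-7) - 3*4|
= |(-42) - 12| = 54

54


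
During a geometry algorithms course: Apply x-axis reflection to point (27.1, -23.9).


Reflection over x-axis: (x,y) -> (x,-y)
(27.1, -23.9) -> (27.1, 23.9)

(27.1, 23.9)


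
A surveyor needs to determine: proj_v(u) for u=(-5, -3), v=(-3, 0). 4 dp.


u.v = 15, |v| = sqrt(9) = 3
Scalar projection = u.v / |v| = 15 / sqrt(9) = 5

5


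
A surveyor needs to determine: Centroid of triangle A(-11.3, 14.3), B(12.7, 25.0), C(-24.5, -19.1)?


Centroid = ((x_A+x_B+x_C)/3, (y_A+y_B+y_C)/3)
= (((-11.3)+12.7+(-24.5))/3, (14.3+25+(-19.1))/3)
= (-7.7, 6.7333)

(-7.7, 6.7333)


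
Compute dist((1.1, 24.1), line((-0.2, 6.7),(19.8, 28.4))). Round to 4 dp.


|cross product| = 319.79
|line direction| = sqrt(870.89) = 29.5108
Distance = 319.79/sqrt(870.89) = 10.8364

10.8364


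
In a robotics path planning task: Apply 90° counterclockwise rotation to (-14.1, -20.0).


90° CCW: (x,y) -> (-y, x)
(-14.1,-20) -> (20, -14.1)

(20, -14.1)


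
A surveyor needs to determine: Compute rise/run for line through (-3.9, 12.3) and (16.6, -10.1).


slope = (y2-y1)/(x2-x1) = ((-10.1)-12.3)/(16.6-(-3.9)) = (-22.4)/20.5 = -1.0927

-1.0927


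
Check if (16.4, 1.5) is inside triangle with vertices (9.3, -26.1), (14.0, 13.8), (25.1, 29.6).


Cross products: AB x AP = -153.57, BC x BP = -174.45, CA x CP = -40.61
All same sign? yes

Yes, inside


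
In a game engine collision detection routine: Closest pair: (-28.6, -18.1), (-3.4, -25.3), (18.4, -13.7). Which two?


d(P0,P1) = 26.2084, d(P0,P2) = 47.2055, d(P1,P2) = 24.6941
Closest: P1 and P2

Closest pair: (-3.4, -25.3) and (18.4, -13.7), distance = 24.6941


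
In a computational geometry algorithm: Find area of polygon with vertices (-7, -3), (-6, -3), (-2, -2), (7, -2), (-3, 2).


Shoelace sum: ((-7)*(-3) - (-6)*(-3)) + ((-6)*(-2) - (-2)*(-3)) + ((-2)*(-2) - 7*(-2)) + (7*2 - (-3)*(-2)) + ((-3)*(-3) - (-7)*2)
= 58
Area = |58|/2 = 29

29


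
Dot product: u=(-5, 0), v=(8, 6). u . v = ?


u . v = u_x*v_x + u_y*v_y = (-5)*8 + 0*6
= (-40) + 0 = -40

-40


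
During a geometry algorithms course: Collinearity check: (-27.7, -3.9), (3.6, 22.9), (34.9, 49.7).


Cross product: (3.6-(-27.7))*(49.7-(-3.9)) - (22.9-(-3.9))*(34.9-(-27.7))
= 0

Yes, collinear


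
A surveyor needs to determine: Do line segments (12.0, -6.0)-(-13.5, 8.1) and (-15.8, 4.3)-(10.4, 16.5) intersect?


Cross products: d1=-609.02, d2=71.5, d3=129.33, d4=-551.19
d1*d2 < 0 and d3*d4 < 0? yes

Yes, they intersect


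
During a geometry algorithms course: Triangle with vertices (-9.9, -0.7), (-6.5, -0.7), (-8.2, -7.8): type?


Side lengths squared: AB^2=11.56, BC^2=53.3, CA^2=53.3
Sorted: [11.56, 53.3, 53.3]
By sides: Isosceles, By angles: Acute

Isosceles, Acute


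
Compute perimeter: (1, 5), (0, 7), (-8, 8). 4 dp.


Sides: (1, 5)->(0, 7): sqrt(5) = 2.236068, (0, 7)->(-8, 8): sqrt(65) = 8.062258, (-8, 8)->(1, 5): sqrt(90) = 9.486833
Sum = 19.785159
Perimeter = 19.7852

19.7852


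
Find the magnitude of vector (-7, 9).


|u| = sqrt((-7)^2 + 9^2) = sqrt(130) = 11.4018

11.4018


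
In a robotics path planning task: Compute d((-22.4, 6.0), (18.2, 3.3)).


dx=40.6, dy=-2.7
d^2 = 40.6^2 + (-2.7)^2 = 1655.65
d = sqrt(1655.65) = 40.6897

40.6897


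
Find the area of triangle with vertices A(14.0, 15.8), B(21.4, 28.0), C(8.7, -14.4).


Area = |x_A(y_B-y_C) + x_B(y_C-y_A) + x_C(y_A-y_B)|/2
= |593.6 + (-646.28) + (-106.14)|/2
= 158.82/2 = 79.41

79.41


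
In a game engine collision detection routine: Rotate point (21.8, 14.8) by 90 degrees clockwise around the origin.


90° CW: (x,y) -> (y, -x)
(21.8,14.8) -> (14.8, -21.8)

(14.8, -21.8)


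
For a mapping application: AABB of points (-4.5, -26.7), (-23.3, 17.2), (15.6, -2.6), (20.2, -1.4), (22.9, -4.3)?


x range: [-23.3, 22.9]
y range: [-26.7, 17.2]
Bounding box: (-23.3,-26.7) to (22.9,17.2)

(-23.3,-26.7) to (22.9,17.2)


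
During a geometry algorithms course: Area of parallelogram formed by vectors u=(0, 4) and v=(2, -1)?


|u x v| = |0*(-1) - 4*2|
= |0 - 8| = 8

8


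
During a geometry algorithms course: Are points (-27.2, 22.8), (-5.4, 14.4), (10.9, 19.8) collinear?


Cross product: ((-5.4)-(-27.2))*(19.8-22.8) - (14.4-22.8)*(10.9-(-27.2))
= 254.64

No, not collinear


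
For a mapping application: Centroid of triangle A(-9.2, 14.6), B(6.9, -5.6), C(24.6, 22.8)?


Centroid = ((x_A+x_B+x_C)/3, (y_A+y_B+y_C)/3)
= (((-9.2)+6.9+24.6)/3, (14.6+(-5.6)+22.8)/3)
= (7.4333, 10.6)

(7.4333, 10.6)


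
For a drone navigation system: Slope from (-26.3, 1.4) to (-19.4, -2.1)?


slope = (y2-y1)/(x2-x1) = ((-2.1)-1.4)/((-19.4)-(-26.3)) = (-3.5)/6.9 = -0.5072

-0.5072


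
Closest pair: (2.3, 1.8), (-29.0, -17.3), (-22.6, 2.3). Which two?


d(P0,P1) = 36.6674, d(P0,P2) = 24.905, d(P1,P2) = 20.6184
Closest: P1 and P2

Closest pair: (-29.0, -17.3) and (-22.6, 2.3), distance = 20.6184


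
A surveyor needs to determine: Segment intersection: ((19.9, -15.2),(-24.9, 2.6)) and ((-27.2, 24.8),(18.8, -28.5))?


Cross products: d1=670.43, d2=-898.61, d3=-953.62, d4=615.42
d1*d2 < 0 and d3*d4 < 0? yes

Yes, they intersect


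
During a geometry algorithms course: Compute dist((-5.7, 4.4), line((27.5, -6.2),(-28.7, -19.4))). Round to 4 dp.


|cross product| = 1033.96
|line direction| = sqrt(3332.68) = 57.7294
Distance = 1033.96/sqrt(3332.68) = 17.9105

17.9105


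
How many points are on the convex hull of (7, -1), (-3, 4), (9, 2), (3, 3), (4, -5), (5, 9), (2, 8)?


Convex hull vertices (CCW): (-3, 4), (4, -5), (7, -1), (9, 2), (5, 9), (2, 8)
Count = 6

6


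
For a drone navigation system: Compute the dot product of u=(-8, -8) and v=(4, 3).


u . v = u_x*v_x + u_y*v_y = (-8)*4 + (-8)*3
= (-32) + (-24) = -56

-56


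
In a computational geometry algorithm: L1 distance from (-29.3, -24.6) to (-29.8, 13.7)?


|(-29.3)-(-29.8)| + |(-24.6)-13.7| = 0.5 + 38.3 = 38.8

38.8


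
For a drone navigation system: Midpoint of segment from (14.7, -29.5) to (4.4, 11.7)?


M = ((14.7+4.4)/2, ((-29.5)+11.7)/2)
= (9.55, -8.9)

(9.55, -8.9)


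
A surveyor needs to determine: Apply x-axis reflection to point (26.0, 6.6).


Reflection over x-axis: (x,y) -> (x,-y)
(26, 6.6) -> (26, -6.6)

(26, -6.6)


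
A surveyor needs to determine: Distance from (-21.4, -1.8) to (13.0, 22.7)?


dx=34.4, dy=24.5
d^2 = 34.4^2 + 24.5^2 = 1783.61
d = sqrt(1783.61) = 42.2328

42.2328


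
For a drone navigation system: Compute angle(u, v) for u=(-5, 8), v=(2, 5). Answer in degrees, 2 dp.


u.v = 30, |u| = sqrt(89) = 9.434, |v| = sqrt(29) = 5.3852
cos(theta) = u.v/(|u||v|) = 30/sqrt(2581) = 0.59051
theta = acos(0.59051) = 53.81 degrees

53.81 degrees


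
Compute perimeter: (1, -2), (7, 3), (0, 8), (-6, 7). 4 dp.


Sides: (1, -2)->(7, 3): sqrt(61) = 7.81025, (7, 3)->(0, 8): sqrt(74) = 8.602325, (0, 8)->(-6, 7): sqrt(37) = 6.082763, (-6, 7)->(1, -2): sqrt(130) = 11.401754
Sum = 33.897092
Perimeter = 33.8971

33.8971


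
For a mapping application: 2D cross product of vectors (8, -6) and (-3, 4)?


u x v = u_x*v_y - u_y*v_x = 8*4 - (-6)*(-3)
= 32 - 18 = 14

14


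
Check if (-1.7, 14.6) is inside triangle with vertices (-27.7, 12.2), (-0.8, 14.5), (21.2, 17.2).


Cross products: AB x AP = 4.76, BC x BP = 4.63, CA x CP = 12.64
All same sign? yes

Yes, inside


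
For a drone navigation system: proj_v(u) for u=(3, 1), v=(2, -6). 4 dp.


u.v = 0, |v| = sqrt(40) = 6.3246
Scalar projection = u.v / |v| = 0 / sqrt(40) = 0

0


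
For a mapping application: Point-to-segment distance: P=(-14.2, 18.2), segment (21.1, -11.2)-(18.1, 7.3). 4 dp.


Project P onto AB: t = 1 (clamped to [0,1])
Closest point on segment: (18.1, 7.3)
Distance: 34.0896

34.0896


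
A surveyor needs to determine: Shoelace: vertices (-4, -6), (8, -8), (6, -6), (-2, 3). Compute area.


Shoelace sum: ((-4)*(-8) - 8*(-6)) + (8*(-6) - 6*(-8)) + (6*3 - (-2)*(-6)) + ((-2)*(-6) - (-4)*3)
= 110
Area = |110|/2 = 55

55


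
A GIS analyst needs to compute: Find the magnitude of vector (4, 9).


|u| = sqrt(4^2 + 9^2) = sqrt(97) = 9.8489

9.8489


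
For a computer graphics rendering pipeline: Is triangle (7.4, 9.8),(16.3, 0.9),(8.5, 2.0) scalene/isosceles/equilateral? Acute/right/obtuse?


Side lengths squared: AB^2=158.42, BC^2=62.05, CA^2=62.05
Sorted: [62.05, 62.05, 158.42]
By sides: Isosceles, By angles: Obtuse

Isosceles, Obtuse


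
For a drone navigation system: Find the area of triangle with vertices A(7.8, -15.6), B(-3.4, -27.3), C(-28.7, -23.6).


Area = |x_A(y_B-y_C) + x_B(y_C-y_A) + x_C(y_A-y_B)|/2
= |(-28.86) + 27.2 + (-335.79)|/2
= 337.45/2 = 168.725

168.725


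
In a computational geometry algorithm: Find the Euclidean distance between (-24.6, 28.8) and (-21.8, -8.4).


dx=2.8, dy=-37.2
d^2 = 2.8^2 + (-37.2)^2 = 1391.68
d = sqrt(1391.68) = 37.3052

37.3052


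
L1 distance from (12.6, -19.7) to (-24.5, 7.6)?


|12.6-(-24.5)| + |(-19.7)-7.6| = 37.1 + 27.3 = 64.4

64.4


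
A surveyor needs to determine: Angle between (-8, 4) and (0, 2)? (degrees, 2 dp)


u.v = 8, |u| = sqrt(80) = 8.9443, |v| = sqrt(4) = 2
cos(theta) = u.v/(|u||v|) = 8/sqrt(320) = 0.447214
theta = acos(0.447214) = 63.43 degrees

63.43 degrees


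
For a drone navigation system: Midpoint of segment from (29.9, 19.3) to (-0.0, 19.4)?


M = ((29.9+0)/2, (19.3+19.4)/2)
= (14.95, 19.35)

(14.95, 19.35)


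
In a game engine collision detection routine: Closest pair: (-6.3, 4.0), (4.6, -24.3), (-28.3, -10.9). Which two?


d(P0,P1) = 30.3266, d(P0,P2) = 26.5708, d(P1,P2) = 35.5242
Closest: P0 and P2

Closest pair: (-6.3, 4.0) and (-28.3, -10.9), distance = 26.5708


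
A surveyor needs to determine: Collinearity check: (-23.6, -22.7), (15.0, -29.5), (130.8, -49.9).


Cross product: (15-(-23.6))*((-49.9)-(-22.7)) - ((-29.5)-(-22.7))*(130.8-(-23.6))
= 0

Yes, collinear


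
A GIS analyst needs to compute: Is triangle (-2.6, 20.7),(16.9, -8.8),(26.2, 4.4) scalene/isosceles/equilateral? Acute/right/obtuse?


Side lengths squared: AB^2=1250.5, BC^2=260.73, CA^2=1095.13
Sorted: [260.73, 1095.13, 1250.5]
By sides: Scalene, By angles: Acute

Scalene, Acute


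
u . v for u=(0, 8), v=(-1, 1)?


u . v = u_x*v_x + u_y*v_y = 0*(-1) + 8*1
= 0 + 8 = 8

8


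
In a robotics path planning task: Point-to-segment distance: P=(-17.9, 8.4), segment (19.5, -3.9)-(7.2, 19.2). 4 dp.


Project P onto AB: t = 1 (clamped to [0,1])
Closest point on segment: (7.2, 19.2)
Distance: 27.3249

27.3249


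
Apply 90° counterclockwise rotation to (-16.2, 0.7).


90° CCW: (x,y) -> (-y, x)
(-16.2,0.7) -> (-0.7, -16.2)

(-0.7, -16.2)


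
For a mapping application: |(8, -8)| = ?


|u| = sqrt(8^2 + (-8)^2) = sqrt(128) = 11.3137

11.3137


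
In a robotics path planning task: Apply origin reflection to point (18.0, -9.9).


Reflection over origin: (x,y) -> (-x,-y)
(18, -9.9) -> (-18, 9.9)

(-18, 9.9)


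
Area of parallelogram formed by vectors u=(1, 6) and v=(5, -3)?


|u x v| = |1*(-3) - 6*5|
= |(-3) - 30| = 33

33


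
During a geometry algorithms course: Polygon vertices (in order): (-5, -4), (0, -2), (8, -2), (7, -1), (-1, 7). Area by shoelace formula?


Shoelace sum: ((-5)*(-2) - 0*(-4)) + (0*(-2) - 8*(-2)) + (8*(-1) - 7*(-2)) + (7*7 - (-1)*(-1)) + ((-1)*(-4) - (-5)*7)
= 119
Area = |119|/2 = 59.5

59.5


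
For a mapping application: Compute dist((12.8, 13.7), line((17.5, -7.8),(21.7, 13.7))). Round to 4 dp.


|cross product| = 191.35
|line direction| = sqrt(479.89) = 21.9064
Distance = 191.35/sqrt(479.89) = 8.7349

8.7349
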